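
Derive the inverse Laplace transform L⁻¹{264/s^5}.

L⁻¹{n!/s^(n+1)} = t^n with n=4. So L⁻¹{24/s^5} = t^4, and L⁻¹{264/s^5} = (264/24)·t^4 = 11·t^4

Final answer: 11·t^4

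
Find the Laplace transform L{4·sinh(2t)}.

L{sinh(ωt)} = ω/(s² - ω²), so L{sinh(2t)} = 2/(s² - 4). Then L{4·sinh(2t)} = 4·2/(s² - 4) = 8/(s² - 4)

Final answer: 8/(s² - 4)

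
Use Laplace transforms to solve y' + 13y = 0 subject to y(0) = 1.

L{y'} + 13L{y} = 0. sY - 1 + 13Y = 0. Y(s+13) = 1. Y = 1/(s+13)

Final answer: y(t) = e^(-13t)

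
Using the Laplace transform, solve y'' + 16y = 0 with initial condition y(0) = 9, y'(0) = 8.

L{y''} + 16L{y} = 0. s²Y - 9s - 8 + 16Y = 0. Y(s² + 16) = 9s + 8. Y = (9s + 8)/(s² + 16). Inverting: y(t) = 9cos(4t) + 2sin(4t)

Final answer: y(t) = 9cos(4t) + 2sin(4t)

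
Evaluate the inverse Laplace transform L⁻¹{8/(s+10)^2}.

L⁻¹{n!/(s-a)^(n+1)} = t^n·e^(at) with n=1, a=-10. So L⁻¹{1/(s+10)^2} = t·e^(-10t), and L⁻¹{8/(s+10)^2} = (8/1)·t·e^(-10t) = 8·t·e^(-10t)

Final answer: 8·t·e^(-10t)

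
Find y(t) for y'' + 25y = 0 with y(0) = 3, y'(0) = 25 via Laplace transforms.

L{y''} + 25L{y} = 0. s²Y - 3s - 25 + 25Y = 0. Y(s² + 25) = 3s + 25. Y = (3s + 25)/(s² + 25). Inverting: y(t) = 3cos(5t) + 5sin(5t)

Final answer: y(t) = 3cos(5t) + 5sin(5t)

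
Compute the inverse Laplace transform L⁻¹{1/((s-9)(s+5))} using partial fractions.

Decompose: A/(s-9) + B/(s+5). A = 1/14, B = -1/14. f(t) = (e^(9t) - e^(-5t))/14

Final answer: (e^(9t) - e^(-5t))/14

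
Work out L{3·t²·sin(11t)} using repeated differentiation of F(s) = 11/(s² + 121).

F(s) = 11/(s² + 121). F'(s) = -22s/(s² + 121)². F''(s) = -22(121 - 3s²)/(s² + 121)³ = (66s² - 2662)/(s² + 121)³. So L{t²·sin(11t)} = (-1)² F''(s) = (66s² - 2662)/(s² + 121)³. Then L{3·t²·sin(11t)} = 3·(66s² - 2662)/(s² + 121)³ = (198s² - 7986)/(s² + 121)³

Final answer: (198s² - 7986)/(s² + 121)³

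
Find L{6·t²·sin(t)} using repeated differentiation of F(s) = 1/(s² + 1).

F(s) = 1/(s² + 1). F'(s) = -2s/(s² + 1)². F''(s) = -2(1 - 3s²)/(s² + 1)³ = (6s² - 2)/(s² + 1)³. So L{t²·sin(t)} = (-1)² F''(s) = (6s² - 2)/(s² + 1)³. Then L{6·t²·sin(t)} = 6·(6s² - 2)/(s² + 1)³ = (36s² - 12)/(s² + 1)³

Final answer: (36s² - 12)/(s² + 1)³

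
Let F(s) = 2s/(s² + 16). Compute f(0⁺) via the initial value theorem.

f(0⁺) = lim_{s→∞} s·2s/(s² + 16) = lim_{s→∞} 2s²/(s² + 16) = 2

Final answer: 2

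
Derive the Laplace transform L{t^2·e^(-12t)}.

L{t^n·e^(at)} = n!/(s-a)^(n+1), so L{t^2·e^(-12t)} = 2/(s+12)^3

Final answer: 2/(s+12)^3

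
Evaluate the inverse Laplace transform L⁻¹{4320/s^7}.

L⁻¹{n!/s^(n+1)} = t^n with n=6. So L⁻¹{720/s^7} = t^6, and L⁻¹{4320/s^7} = (4320/720)·t^6 = 6·t^6

Final answer: 6·t^6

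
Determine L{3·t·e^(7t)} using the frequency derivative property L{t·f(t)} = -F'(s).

L{e^(7t)} = 1/(s-7). By frequency derivative: L{t·e^(7t)} = -d/ds[1/(s-7)] = -(-1)/(s-7)² = 1/(s-7)². Then L{3·t·e^(7t)} = 3·1/(s-7)² = 3/(s-7)²

Final answer: 3/(s-7)²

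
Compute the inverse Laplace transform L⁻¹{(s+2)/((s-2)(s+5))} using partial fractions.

Using partial fractions, f(t) = (4e^(2t) + 3e^(-5t))/7

Final answer: (4e^(2t) + 3e^(-5t))/7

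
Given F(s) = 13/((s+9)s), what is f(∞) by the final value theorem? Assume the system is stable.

f(∞) = lim_{s→0} sF(s) = lim_{s→0} 13/(s+9) = 13/9

Final answer: 13/9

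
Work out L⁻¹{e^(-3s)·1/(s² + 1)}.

L⁻¹{1/(s² + 1)} = sin(t). By the time shift theorem, L⁻¹{e^(-as)F(s)} = u(t-a)f(t-a) with a=3, so L⁻¹{e^(-3s)·1/(s² + 1)} = u(t-3)·sin((t-3))

Final answer: u(t-3)·sin((t-3))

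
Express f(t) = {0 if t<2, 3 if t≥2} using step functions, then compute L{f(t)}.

f(t) = 3·u(t-2). L{u(t-2)} = e^(-2s)/s, so L{f(t)} = 3·e^(-2s)/s

Final answer: 3·e^(-2s)/s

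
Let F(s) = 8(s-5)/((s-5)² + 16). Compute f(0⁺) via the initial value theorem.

f(0⁺) = lim_{s→∞} sF(s) = lim_{s→∞} 8s(s-5)/((s-5)² + 16) = 8

Final answer: 8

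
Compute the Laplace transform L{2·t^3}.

L{t^n} = n!/s^(n+1), so L{t^3} = 6/s^4. Then L{2·t^3} = 2·6/s^4 = 12/s^4

Final answer: 12/s^4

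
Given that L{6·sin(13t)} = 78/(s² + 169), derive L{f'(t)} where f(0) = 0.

L{f'(t)} = s·F(s) - f(0) = s·78/(s² + 169) - 0 = 78s/(s² + 169)

Final answer: 78s/(s² + 169)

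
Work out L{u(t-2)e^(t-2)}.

u(t-a)f(t-a) with f(t)=e^t. L{e^t} = 1/(s-1). By time shift: e^(-2s)/(s-1)

Final answer: e^(-2s)/(s-1)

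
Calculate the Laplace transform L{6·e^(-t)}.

L{e^(at)} = 1/(s-a), so L{e^(-t)} = 1/(s+1). Then L{6·e^(-t)} = 6/(s+1)

Final answer: 6/(s+1)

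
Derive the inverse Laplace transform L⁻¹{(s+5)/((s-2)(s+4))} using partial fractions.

Using partial fractions, f(t) = (7e^(2t) - e^(-4t))/6

Final answer: (7e^(2t) - e^(-4t))/6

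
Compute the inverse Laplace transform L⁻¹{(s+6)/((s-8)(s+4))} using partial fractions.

Using partial fractions, f(t) = (14e^(8t) - 2e^(-4t))/12

Final answer: (14e^(8t) - 2e^(-4t))/12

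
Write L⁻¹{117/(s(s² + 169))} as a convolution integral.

117/(s(s² + 169)) = (1/s)·(117/(s² + 169)) = L{1}·L{9·sin(13t)}. So f(t) = 1*(9·sin(13t)) = ∫₀ᵗ 9·sin(13τ) dτ

Final answer: ∫₀ᵗ 9·sin(13τ) dτ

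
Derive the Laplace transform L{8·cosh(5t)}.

L{cosh(ωt)} = s/(s² - ω²), so L{cosh(5t)} = s/(s² - 25). Then L{8·cosh(5t)} = 8·s/(s² - 25) = 8s/(s² - 25)

Final answer: 8s/(s² - 25)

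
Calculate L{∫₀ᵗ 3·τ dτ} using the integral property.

L{∫₀ᵗ f(τ)dτ} = F(s)/s with f(t) = 3t. F(s) = 3/s^2, so L{∫₀ᵗ 3·τ dτ} = (3/s^2)/s = 3/s^3. (Check: ∫₀ᵗ 3·τ dτ = 3t^2/2.)

Final answer: 3/s^3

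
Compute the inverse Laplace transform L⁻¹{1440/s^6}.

L⁻¹{n!/s^(n+1)} = t^n with n=5. So L⁻¹{120/s^6} = t^5, and L⁻¹{1440/s^6} = (1440/120)·t^5 = 12·t^5

Final answer: 12·t^5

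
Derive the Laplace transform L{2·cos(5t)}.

L{cos(ωt)} = s/(s² + ω²), so L{cos(5t)} = s/(s² + 25). Then L{2·cos(5t)} = 2·s/(s² + 25) = 2s/(s² + 25)

Final answer: 2s/(s² + 25)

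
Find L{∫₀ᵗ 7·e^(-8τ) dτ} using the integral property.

L{∫₀ᵗ f(τ)dτ} = F(s)/s with F(s) = 7/(s+8), so L{∫₀ᵗ 7·e^(-8τ) dτ} = 7/(s(s+8))

Final answer: 7/(s(s+8))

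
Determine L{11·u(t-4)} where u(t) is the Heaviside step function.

L{u(t-a)} = e^(-as)/s. Here a=4, so L{u(t-4)} = e^(-4s)/s, and L{11·u(t-4)} = 11·e^(-4s)/s

Final answer: 11·e^(-4s)/s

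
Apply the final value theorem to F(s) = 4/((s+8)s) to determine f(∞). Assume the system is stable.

f(∞) = lim_{s→0} sF(s) = lim_{s→0} 4/(s+8) = 1/2

Final answer: 1/2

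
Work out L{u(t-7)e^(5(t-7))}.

u(t-a)f(t-a) with f(t)=e^(5t). L{e^(5t)} = 1/(s-5). By time shift: e^(-7s)/(s-5)

Final answer: e^(-7s)/(s-5)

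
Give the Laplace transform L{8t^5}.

L{8t^5} = 8 · L{t^5} = 8 · 120/s^6 = 960/s^6

Final answer: 960/s^6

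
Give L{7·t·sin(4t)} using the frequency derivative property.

L{sin(4t)} = 4/(s² + 16). By L{t·f(t)} = -F'(s): -d/ds[4/(s² + 16)] = -(4)·(-2s)/(s² + 16)² = 8s/(s² + 16)². Then L{7·t·sin(4t)} = 7·8s/(s² + 16)² = 56s/(s² + 16)²

Final answer: 56s/(s² + 16)²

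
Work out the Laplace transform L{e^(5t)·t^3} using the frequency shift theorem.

L{e^(at)·t^n} = n!/(s-a)^(n+1), so L{e^(5t)·t^3} = 6/(s-5)^4

Final answer: 6/(s-5)^4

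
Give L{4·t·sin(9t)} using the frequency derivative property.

L{sin(9t)} = 9/(s² + 81). By L{t·f(t)} = -F'(s): -d/ds[9/(s² + 81)] = -(9)·(-2s)/(s² + 81)² = 18s/(s² + 81)². Then L{4·t·sin(9t)} = 4·18s/(s² + 81)² = 72s/(s² + 81)²

Final answer: 72s/(s² + 81)²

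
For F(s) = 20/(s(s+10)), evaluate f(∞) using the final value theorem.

f(∞) = lim_{s→0} s·20/(s(s+10)) = lim_{s→0} 20/(s+10) = 20/10 = 2

Final answer: 2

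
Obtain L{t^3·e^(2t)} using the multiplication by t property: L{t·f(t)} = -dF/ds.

Using L{t^n·e^(at)} = n!/(s-a)^(n+1), L{t^3·e^(2t)} = 6/(s-2)^4

Final answer: 6/(s-2)^4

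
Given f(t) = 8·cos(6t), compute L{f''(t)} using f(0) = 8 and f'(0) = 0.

F(s) = 8s/(s² + 36). L{f''(t)} = s²F(s) - sf(0) - f'(0) = 8s³/(s² + 36) - 8s = (8s³ - 8s(s² + 36))/(s² + 36) = -288s/(s² + 36)

Final answer: -288s/(s² + 36)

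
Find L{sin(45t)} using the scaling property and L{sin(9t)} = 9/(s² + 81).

Using L{f(at)} = (1/a)F(s/a) with a=5: L{sin(45t)} = (1/5) · 9/((s/5)² + 81) = (1/5) · 9·25/(s² + 2025) = 45/(s² + 2025)

Final answer: 45/(s² + 2025)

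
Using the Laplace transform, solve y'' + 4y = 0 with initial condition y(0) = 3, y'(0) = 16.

L{y''} + 4L{y} = 0. s²Y - 3s - 16 + 4Y = 0. Y(s² + 4) = 3s + 16. Y = (3s + 16)/(s² + 4). Inverting: y(t) = 3cos(2t) + 8sin(2t)

Final answer: y(t) = 3cos(2t) + 8sin(2t)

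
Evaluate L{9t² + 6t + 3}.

L{9t² + 6t + 3} = 9·2/s³ + 6/s² + 3/s = 18/s³ + 6/s² + 3/s

Final answer: 18/s³ + 6/s² + 3/s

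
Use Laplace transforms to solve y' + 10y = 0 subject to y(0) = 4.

L{y'} + 10L{y} = 0. sY - 4 + 10Y = 0. Y(s+10) = 4. Y = 4/(s+10)

Final answer: y(t) = 4e^(-10t)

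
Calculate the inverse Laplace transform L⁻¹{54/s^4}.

L⁻¹{n!/s^(n+1)} = t^n with n=3. So L⁻¹{6/s^4} = t^3, and L⁻¹{54/s^4} = (54/6)·t^3 = 9·t^3

Final answer: 9·t^3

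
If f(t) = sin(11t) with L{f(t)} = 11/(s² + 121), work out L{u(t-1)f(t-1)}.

Time shift theorem: L{u(t-a)f(t-a)} = e^(-as)F(s). Here a=1, F(s) = 11/(s² + 121), so L{u(t-1)f(t-1)} = e^(-s)·11/(s² + 121)

Final answer: e^(-s)·11/(s² + 121)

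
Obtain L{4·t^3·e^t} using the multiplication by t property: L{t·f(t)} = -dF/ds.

Using L{t^n·e^(at)} = n!/(s-a)^(n+1), L{t^3·e^t} = 6/(s-1)^4, so L{4·t^3·e^t} = 4·6/(s-1)^4 = 24/(s-1)^4

Final answer: 24/(s-1)^4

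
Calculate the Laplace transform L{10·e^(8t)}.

L{e^(at)} = 1/(s-a), so L{e^(8t)} = 1/(s-8). Then L{10·e^(8t)} = 10/(s-8)

Final answer: 10/(s-8)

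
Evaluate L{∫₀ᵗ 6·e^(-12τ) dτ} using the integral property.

L{∫₀ᵗ f(τ)dτ} = F(s)/s with F(s) = 6/(s+12), so L{∫₀ᵗ 6·e^(-12τ) dτ} = 6/(s(s+12))

Final answer: 6/(s(s+12))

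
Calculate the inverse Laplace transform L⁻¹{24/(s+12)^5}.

L⁻¹{n!/(s-a)^(n+1)} = t^n·e^(at), so L⁻¹{24/(s+12)^5} = t^4·e^(-12t)

Final answer: t^4·e^(-12t)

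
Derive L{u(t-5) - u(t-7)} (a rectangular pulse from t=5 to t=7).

L{u(t-a)} = e^(-as)/s. L{u(t-5) - u(t-7)} = (e^(-5s) - e^(-7s))/s

Final answer: (e^(-5s) - e^(-7s))/s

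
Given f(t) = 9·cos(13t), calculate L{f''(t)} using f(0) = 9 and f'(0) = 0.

F(s) = 9s/(s² + 169). L{f''(t)} = s²F(s) - sf(0) - f'(0) = 9s³/(s² + 169) - 9s = (9s³ - 9s(s² + 169))/(s² + 169) = -1521s/(s² + 169)

Final answer: -1521s/(s² + 169)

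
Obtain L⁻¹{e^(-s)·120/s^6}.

L⁻¹{120/s^6} = t^5. By the time shift theorem, L⁻¹{e^(-as)F(s)} = u(t-a)f(t-a) with a=1, so L⁻¹{e^(-s)·120/s^6} = u(t-1)·(t-1)^5

Final answer: u(t-1)·(t-1)^5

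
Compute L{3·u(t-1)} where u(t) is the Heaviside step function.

L{u(t-a)} = e^(-as)/s. Here a=1, so L{u(t-1)} = e^(-s)/s, and L{3·u(t-1)} = 3·e^(-s)/s

Final answer: 3·e^(-s)/s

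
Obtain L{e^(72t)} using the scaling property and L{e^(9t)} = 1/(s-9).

Using L{f(at)} = (1/a)F(s/a) with a=8 and f(t) = e^(9t): L{e^(72t)} = (1/8) · 1/((s/8)-9) = (1/8) · 8/(s-72) = 1/(s-72)

Final answer: 1/(s-72)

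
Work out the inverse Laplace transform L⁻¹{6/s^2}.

L⁻¹{n!/s^(n+1)} = t^n with n=1. So L⁻¹{1/s^2} = t, and L⁻¹{6/s^2} = (6/1)·t = 6·t

Final answer: 6·t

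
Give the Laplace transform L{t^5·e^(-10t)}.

L{t^n·e^(at)} = n!/(s-a)^(n+1), so L{t^5·e^(-10t)} = 120/(s+10)^6

Final answer: 120/(s+10)^6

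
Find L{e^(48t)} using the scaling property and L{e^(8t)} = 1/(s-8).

Using L{f(at)} = (1/a)F(s/a) with a=6 and f(t) = e^(8t): L{e^(48t)} = (1/6) · 1/((s/6)-8) = (1/6) · 6/(s-48) = 1/(s-48)

Final answer: 1/(s-48)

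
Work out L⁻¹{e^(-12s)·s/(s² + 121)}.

L⁻¹{s/(s² + 121)} = cos(11t). By the time shift theorem, L⁻¹{e^(-as)F(s)} = u(t-a)f(t-a) with a=12, so L⁻¹{e^(-12s)·s/(s² + 121)} = u(t-12)·cos(11(t-12))

Final answer: u(t-12)·cos(11(t-12))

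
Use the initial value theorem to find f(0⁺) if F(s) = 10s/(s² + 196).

f(0⁺) = lim_{s→∞} s·10s/(s² + 196) = lim_{s→∞} 10s²/(s² + 196) = 10

Final answer: 10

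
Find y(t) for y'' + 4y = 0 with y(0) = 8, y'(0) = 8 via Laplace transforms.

L{y''} + 4L{y} = 0. s²Y - 8s - 8 + 4Y = 0. Y(s² + 4) = 8s + 8. Y = (8s + 8)/(s² + 4). Inverting: y(t) = 8cos(2t) + 4sin(2t)

Final answer: y(t) = 8cos(2t) + 4sin(2t)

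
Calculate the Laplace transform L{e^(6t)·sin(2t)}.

L{e^(at)·sin(ωt)} = ω/((s-a)² + ω²), so L{e^(6t)·sin(2t)} = 2/((s-6)² + 4)

Final answer: 2/((s-6)² + 4)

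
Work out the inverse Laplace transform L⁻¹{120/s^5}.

L⁻¹{n!/s^(n+1)} = t^n with n=4. So L⁻¹{24/s^5} = t^4, and L⁻¹{120/s^5} = (120/24)·t^4 = 5·t^4

Final answer: 5·t^4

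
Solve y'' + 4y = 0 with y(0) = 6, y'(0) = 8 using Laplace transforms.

L{y''} + 4L{y} = 0. s²Y - 6s - 8 + 4Y = 0. Y(s² + 4) = 6s + 8. Y = (6s + 8)/(s² + 4). Inverting: y(t) = 6cos(2t) + 4sin(2t)

Final answer: y(t) = 6cos(2t) + 4sin(2t)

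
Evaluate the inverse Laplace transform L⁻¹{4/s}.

L⁻¹{c/s} = c, so L⁻¹{4/s} = 4

Final answer: 4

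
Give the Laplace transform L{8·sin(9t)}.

L{sin(ωt)} = ω/(s² + ω²), so L{sin(9t)} = 9/(s² + 81). Then L{8·sin(9t)} = 8·9/(s² + 81) = 72/(s² + 81)

Final answer: 72/(s² + 81)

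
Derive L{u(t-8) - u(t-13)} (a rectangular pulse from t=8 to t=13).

L{u(t-a)} = e^(-as)/s. L{u(t-8) - u(t-13)} = (e^(-8s) - e^(-13s))/s

Final answer: (e^(-8s) - e^(-13s))/s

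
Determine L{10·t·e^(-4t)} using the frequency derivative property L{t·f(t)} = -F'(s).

L{e^(-4t)} = 1/(s+4). By frequency derivative: L{t·e^(-4t)} = -d/ds[1/(s+4)] = -(-1)/(s+4)² = 1/(s+4)². Then L{10·t·e^(-4t)} = 10·1/(s+4)² = 10/(s+4)²

Final answer: 10/(s+4)²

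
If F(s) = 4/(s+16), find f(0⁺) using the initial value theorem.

f(0⁺) = lim_{s→∞} s·4/(s+16) = lim_{s→∞} 4s/(s+16) = 4

Final answer: 4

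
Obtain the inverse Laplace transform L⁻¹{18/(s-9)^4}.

L⁻¹{n!/(s-a)^(n+1)} = t^n·e^(at) with n=3, a=9. So L⁻¹{6/(s-9)^4} = t^3·e^(9t), and L⁻¹{18/(s-9)^4} = (18/6)·t^3·e^(9t) = 3·t^3·e^(9t)

Final answer: 3·t^3·e^(9t)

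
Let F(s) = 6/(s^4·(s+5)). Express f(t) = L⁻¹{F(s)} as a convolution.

6/(s^4·(s+5)) = (6/s^4)·(1/(s+5)) = L{t^3}·L{e^(-5t)}. So f(t) = t^3*e^(-5t) = ∫₀ᵗ τ^3·e^(-5(t-τ)) dτ

Final answer: ∫₀ᵗ τ^3·e^(-5(t-τ)) dτ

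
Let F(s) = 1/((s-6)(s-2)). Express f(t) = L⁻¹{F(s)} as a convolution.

1/((s-6)(s-2)) = (1/(s-6))·(1/(s-2)) = L{e^(6t)}·L{e^(2t)}. So f(t) = e^(6t)*e^(2t) = ∫₀ᵗ e^(6τ)·e^(2(t-τ)) dτ

Final answer: ∫₀ᵗ e^(6τ)·e^(2(t-τ)) dτ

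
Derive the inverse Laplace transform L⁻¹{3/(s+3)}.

L⁻¹{1/(s-a)} = e^(at), so L⁻¹{1/(s+3)} = e^(-3t), and L⁻¹{3/(s+3)} = 3·e^(-3t)

Final answer: 3·e^(-3t)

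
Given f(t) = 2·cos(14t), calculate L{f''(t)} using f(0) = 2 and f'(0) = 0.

F(s) = 2s/(s² + 196). L{f''(t)} = s²F(s) - sf(0) - f'(0) = 2s³/(s² + 196) - 2s = (2s³ - 2s(s² + 196))/(s² + 196) = -392s/(s² + 196)

Final answer: -392s/(s² + 196)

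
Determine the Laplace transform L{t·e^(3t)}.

L{t^n·e^(at)} = n!/(s-a)^(n+1), so L{t·e^(3t)} = 1/(s-3)^2

Final answer: 1/(s-3)^2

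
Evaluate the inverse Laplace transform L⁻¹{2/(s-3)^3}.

L⁻¹{n!/(s-a)^(n+1)} = t^n·e^(at), so L⁻¹{2/(s-3)^3} = t^2·e^(3t)

Final answer: t^2·e^(3t)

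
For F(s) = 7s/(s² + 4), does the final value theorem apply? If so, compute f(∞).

The final value theorem requires all poles of sF(s) in the left half-plane. sF(s) = 7s²/(s² + 4) has poles at s = ±2i (imaginary axis). Theorem does NOT apply (oscillatory system).

Final answer: Not applicable (oscillatory)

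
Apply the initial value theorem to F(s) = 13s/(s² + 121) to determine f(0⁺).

f(0⁺) = lim_{s→∞} s·13s/(s² + 121) = lim_{s→∞} 13s²/(s² + 121) = 13

Final answer: 13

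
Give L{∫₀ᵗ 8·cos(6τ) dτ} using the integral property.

L{∫₀ᵗ f(τ)dτ} = F(s)/s with F(s) = 8s/(s² + 36), so the result is (8s/(s² + 36))/s = 8/(s² + 36)

Final answer: 8/(s² + 36)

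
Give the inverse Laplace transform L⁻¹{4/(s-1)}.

L⁻¹{1/(s-a)} = e^(at), so L⁻¹{1/(s-1)} = e^t, and L⁻¹{4/(s-1)} = 4·e^t

Final answer: 4·e^t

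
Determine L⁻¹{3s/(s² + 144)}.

This is the form c·s/(s² + a²) with a = 12, c = 3. L⁻¹ = 3·cos(12t)

Final answer: 3·cos(12t)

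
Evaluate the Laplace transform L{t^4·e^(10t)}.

L{t^n·e^(at)} = n!/(s-a)^(n+1), so L{t^4·e^(10t)} = 24/(s-10)^5

Final answer: 24/(s-10)^5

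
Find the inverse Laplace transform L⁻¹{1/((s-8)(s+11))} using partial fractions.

Decompose: A/(s-8) + B/(s+11). A = 1/19, B = -1/19. f(t) = (e^(8t) - e^(-11t))/19

Final answer: (e^(8t) - e^(-11t))/19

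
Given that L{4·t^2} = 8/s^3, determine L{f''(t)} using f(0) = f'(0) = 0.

L{f''(t)} = s²F(s) - sf(0) - f'(0) = s²·8/s^3 - 0 - 0 = 8/s

Final answer: 8/s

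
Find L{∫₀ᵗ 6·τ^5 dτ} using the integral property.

L{∫₀ᵗ f(τ)dτ} = F(s)/s with f(t) = 6t^5. F(s) = 720/s^6, so L{∫₀ᵗ 6·τ^5 dτ} = (720/s^6)/s = 720/s^7. (Check: ∫₀ᵗ 6·τ^5 dτ = 6t^6/6.)

Final answer: 720/s^7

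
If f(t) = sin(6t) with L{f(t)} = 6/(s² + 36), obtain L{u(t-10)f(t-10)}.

Time shift theorem: L{u(t-a)f(t-a)} = e^(-as)F(s). Here a=10, F(s) = 6/(s² + 36), so L{u(t-10)f(t-10)} = e^(-10s)·6/(s² + 36)

Final answer: e^(-10s)·6/(s² + 36)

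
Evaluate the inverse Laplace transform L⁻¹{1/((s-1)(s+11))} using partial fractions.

Decompose: A/(s-1) + B/(s+11). A = 1/12, B = -1/12. f(t) = (e^t - e^(-11t))/12

Final answer: (e^t - e^(-11t))/12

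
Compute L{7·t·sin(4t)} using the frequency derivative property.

L{sin(4t)} = 4/(s² + 16). By L{t·f(t)} = -F'(s): -d/ds[4/(s² + 16)] = -(4)·(-2s)/(s² + 16)² = 8s/(s² + 16)². Then L{7·t·sin(4t)} = 7·8s/(s² + 16)² = 56s/(s² + 16)²

Final answer: 56s/(s² + 16)²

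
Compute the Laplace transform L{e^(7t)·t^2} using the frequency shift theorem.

L{e^(at)·t^n} = n!/(s-a)^(n+1), so L{e^(7t)·t^2} = 2/(s-7)^3

Final answer: 2/(s-7)^3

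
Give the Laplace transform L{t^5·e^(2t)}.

L{t^n·e^(at)} = n!/(s-a)^(n+1), so L{t^5·e^(2t)} = 120/(s-2)^6

Final answer: 120/(s-2)^6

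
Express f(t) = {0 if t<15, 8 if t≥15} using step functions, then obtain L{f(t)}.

f(t) = 8·u(t-15). L{u(t-15)} = e^(-15s)/s, so L{f(t)} = 8·e^(-15s)/s

Final answer: 8·e^(-15s)/s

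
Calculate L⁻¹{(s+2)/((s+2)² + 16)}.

Using frequency shift: L⁻¹{(s-a)/((s-a)² + b²)} = e^(at)cos(bt). Here a=-2, b=4

Final answer: e^(-2t)·cos(4t)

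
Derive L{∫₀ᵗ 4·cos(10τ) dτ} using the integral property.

L{∫₀ᵗ f(τ)dτ} = F(s)/s with F(s) = 4s/(s² + 100), so the result is (4s/(s² + 100))/s = 4/(s² + 100)

Final answer: 4/(s² + 100)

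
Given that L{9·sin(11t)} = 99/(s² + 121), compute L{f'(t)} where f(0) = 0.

L{f'(t)} = s·F(s) - f(0) = s·99/(s² + 121) - 0 = 99s/(s² + 121)

Final answer: 99s/(s² + 121)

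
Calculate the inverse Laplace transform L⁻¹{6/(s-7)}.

L⁻¹{1/(s-a)} = e^(at), so L⁻¹{1/(s-7)} = e^(7t), and L⁻¹{6/(s-7)} = 6·e^(7t)

Final answer: 6·e^(7t)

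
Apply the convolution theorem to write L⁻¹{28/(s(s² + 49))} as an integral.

28/(s(s² + 49)) = (1/s)·(28/(s² + 49)) = L{1}·L{4·sin(7t)}. So f(t) = 1*(4·sin(7t)) = ∫₀ᵗ 4·sin(7τ) dτ

Final answer: ∫₀ᵗ 4·sin(7τ) dτ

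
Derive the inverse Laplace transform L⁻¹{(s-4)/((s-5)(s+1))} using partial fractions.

Using partial fractions, f(t) = (e^(5t) + 5e^(-t))/6

Final answer: (e^(5t) + 5e^(-t))/6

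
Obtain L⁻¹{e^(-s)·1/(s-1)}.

L⁻¹{1/(s-1)} = e^t. By the time shift theorem, L⁻¹{e^(-as)F(s)} = u(t-a)f(t-a) with a=1, so L⁻¹{e^(-s)·1/(s-1)} = u(t-1)·e^(t-1)

Final answer: u(t-1)·e^(t-1)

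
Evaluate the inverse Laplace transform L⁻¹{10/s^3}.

L⁻¹{n!/s^(n+1)} = t^n with n=2. So L⁻¹{2/s^3} = t^2, and L⁻¹{10/s^3} = (10/2)·t^2 = 5·t^2

Final answer: 5·t^2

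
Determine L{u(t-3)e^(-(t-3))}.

u(t-a)f(t-a) with f(t)=e^(-t). L{e^(-t)} = 1/(s+1). By time shift: e^(-3s)/(s+1)

Final answer: e^(-3s)/(s+1)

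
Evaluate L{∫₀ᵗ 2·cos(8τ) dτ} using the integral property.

L{∫₀ᵗ f(τ)dτ} = F(s)/s with F(s) = 2s/(s² + 64), so the result is (2s/(s² + 64))/s = 2/(s² + 64)

Final answer: 2/(s² + 64)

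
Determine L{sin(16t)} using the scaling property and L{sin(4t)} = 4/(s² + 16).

Using L{f(at)} = (1/a)F(s/a) with a=4: L{sin(16t)} = (1/4) · 4/((s/4)² + 16) = (1/4) · 4·16/(s² + 256) = 16/(s² + 256)

Final answer: 16/(s² + 256)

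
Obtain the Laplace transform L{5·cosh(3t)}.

L{cosh(ωt)} = s/(s² - ω²), so L{cosh(3t)} = s/(s² - 9). Then L{5·cosh(3t)} = 5·s/(s² - 9) = 5s/(s² - 9)

Final answer: 5s/(s² - 9)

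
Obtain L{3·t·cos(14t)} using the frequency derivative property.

L{cos(14t)} = s/(s² + 196). Derivative: d/ds[s/(s² + 196)] = [(s² + 196) - s·2s]/(s² + 196)² = (196 - s²)/(s² + 196)². So L{t·cos(14t)} = -F'(s) = (s² - 196)/(s² + 196)². Then L{3·t·cos(14t)} = 3·(s² - 196)/(s² + 196)²

Final answer: 3·(s² - 196)/(s² + 196)²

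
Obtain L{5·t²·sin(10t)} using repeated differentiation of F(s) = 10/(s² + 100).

F(s) = 10/(s² + 100). F'(s) = -20s/(s² + 100)². F''(s) = -20(100 - 3s²)/(s² + 100)³ = (60s² - 2000)/(s² + 100)³. So L{t²·sin(10t)} = (-1)² F''(s) = (60s² - 2000)/(s² + 100)³. Then L{5·t²·sin(10t)} = 5·(60s² - 2000)/(s² + 100)³ = (300s² - 10000)/(s² + 100)³

Final answer: (300s² - 10000)/(s² + 100)³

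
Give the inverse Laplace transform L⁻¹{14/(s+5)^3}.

L⁻¹{n!/(s-a)^(n+1)} = t^n·e^(at) with n=2, a=-5. So L⁻¹{2/(s+5)^3} = t^2·e^(-5t), and L⁻¹{14/(s+5)^3} = (14/2)·t^2·e^(-5t) = 7·t^2·e^(-5t)

Final answer: 7·t^2·e^(-5t)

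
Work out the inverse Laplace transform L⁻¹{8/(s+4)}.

L⁻¹{1/(s-a)} = e^(at), so L⁻¹{1/(s+4)} = e^(-4t), and L⁻¹{8/(s+4)} = 8·e^(-4t)

Final answer: 8·e^(-4t)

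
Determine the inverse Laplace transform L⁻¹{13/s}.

L⁻¹{c/s} = c, so L⁻¹{13/s} = 13

Final answer: 13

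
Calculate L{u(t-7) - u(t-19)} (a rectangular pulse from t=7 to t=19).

L{u(t-a)} = e^(-as)/s. L{u(t-7) - u(t-19)} = (e^(-7s) - e^(-19s))/s

Final answer: (e^(-7s) - e^(-19s))/s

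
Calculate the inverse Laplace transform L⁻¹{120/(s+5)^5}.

L⁻¹{n!/(s-a)^(n+1)} = t^n·e^(at) with n=4, a=-5. So L⁻¹{24/(s+5)^5} = t^4·e^(-5t), and L⁻¹{120/(s+5)^5} = (120/24)·t^4·e^(-5t) = 5·t^4·e^(-5t)

Final answer: 5·t^4·e^(-5t)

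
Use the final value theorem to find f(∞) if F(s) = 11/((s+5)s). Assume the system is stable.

f(∞) = lim_{s→0} sF(s) = lim_{s→0} 11/(s+5) = 11/5

Final answer: 11/5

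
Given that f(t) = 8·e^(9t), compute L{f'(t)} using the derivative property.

f(0) = 8, F(s) = 8/(s-9). L{f'(t)} = s·F(s) - f(0) = 8s/(s-9) - 8 = (8s - 8(s-9))/(s-9) = 72/(s-9)

Final answer: 72/(s-9)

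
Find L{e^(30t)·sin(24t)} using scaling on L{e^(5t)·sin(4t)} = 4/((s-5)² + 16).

Scaling with a=6: L{e^(30t)·sin(24t)} = (1/6) · 4/((s/6-5)² + 16). Simplifying: 24/((s-30)² + 576)

Final answer: 24/((s-30)² + 576)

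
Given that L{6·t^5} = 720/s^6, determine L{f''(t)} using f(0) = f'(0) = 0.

L{f''(t)} = s²F(s) - sf(0) - f'(0) = s²·720/s^6 - 0 - 0 = 720/s^4

Final answer: 720/s^4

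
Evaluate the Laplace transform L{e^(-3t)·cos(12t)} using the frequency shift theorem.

Frequency shift: L{e^(at)f(t)} = F(s-a). L{e^(-3t)·cos(12t)} = (s+3)/((s+3)² + 144)

Final answer: (s+3)/((s+3)² + 144)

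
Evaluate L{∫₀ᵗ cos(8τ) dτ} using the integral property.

L{∫₀ᵗ f(τ)dτ} = F(s)/s with F(s) = s/(s² + 64), so the result is (s/(s² + 64))/s = 1/(s² + 64)

Final answer: 1/(s² + 64)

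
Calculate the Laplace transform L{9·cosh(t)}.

L{cosh(ωt)} = s/(s² - ω²), so L{cosh(t)} = s/(s² - 1). Then L{9·cosh(t)} = 9·s/(s² - 1) = 9s/(s² - 1)

Final answer: 9s/(s² - 1)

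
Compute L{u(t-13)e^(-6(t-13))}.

u(t-a)f(t-a) with f(t)=e^(-6t). L{e^(-6t)} = 1/(s+6). By time shift: e^(-13s)/(s+6)

Final answer: e^(-13s)/(s+6)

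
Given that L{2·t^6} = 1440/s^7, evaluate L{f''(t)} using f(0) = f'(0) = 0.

L{f''(t)} = s²F(s) - sf(0) - f'(0) = s²·1440/s^7 - 0 - 0 = 1440/s^5

Final answer: 1440/s^5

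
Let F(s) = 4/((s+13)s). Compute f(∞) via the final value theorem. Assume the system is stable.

f(∞) = lim_{s→0} sF(s) = lim_{s→0} 4/(s+13) = 4/13

Final answer: 4/13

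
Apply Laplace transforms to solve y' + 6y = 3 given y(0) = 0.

sY + 6Y = 3/s. Y = 3/(s(s+6)). Partial fractions: Y = 1/2/s - 1/2/(s+6)

Final answer: y(t) = 1/2(1 - e^(-6t))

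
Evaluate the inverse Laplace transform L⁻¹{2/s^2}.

L⁻¹{n!/s^(n+1)} = t^n with n=1. So L⁻¹{1/s^2} = t, and L⁻¹{2/s^2} = (2/1)·t = 2·t

Final answer: 2·t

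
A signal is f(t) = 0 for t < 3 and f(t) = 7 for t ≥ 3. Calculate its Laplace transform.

f(t) = 7·u(t-3). L{u(t-3)} = e^(-3s)/s, so L{f(t)} = 7·e^(-3s)/s

Final answer: 7·e^(-3s)/s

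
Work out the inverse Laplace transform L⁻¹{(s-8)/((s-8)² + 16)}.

Using frequency shift, L⁻¹{(s-8)/((s-8)² + 16)} = e^(8t)·cos(4t)

Final answer: e^(8t)·cos(4t)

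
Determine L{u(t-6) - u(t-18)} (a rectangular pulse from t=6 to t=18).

L{u(t-a)} = e^(-as)/s. L{u(t-6) - u(t-18)} = (e^(-6s) - e^(-18s))/s

Final answer: (e^(-6s) - e^(-18s))/s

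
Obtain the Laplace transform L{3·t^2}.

L{t^n} = n!/s^(n+1), so L{t^2} = 2/s^3. Then L{3·t^2} = 3·2/s^3 = 6/s^3

Final answer: 6/s^3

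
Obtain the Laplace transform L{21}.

L{21} = 21 · L{1} = 21/s

Final answer: 21/s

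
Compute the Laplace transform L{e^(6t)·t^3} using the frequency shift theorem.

L{e^(at)·t^n} = n!/(s-a)^(n+1), so L{e^(6t)·t^3} = 6/(s-6)^4

Final answer: 6/(s-6)^4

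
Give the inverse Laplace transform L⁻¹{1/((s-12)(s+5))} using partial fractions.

Decompose: A/(s-12) + B/(s+5). A = 1/17, B = -1/17. f(t) = (e^(12t) - e^(-5t))/17

Final answer: (e^(12t) - e^(-5t))/17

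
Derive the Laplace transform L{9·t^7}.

L{t^n} = n!/s^(n+1), so L{t^7} = 5040/s^8. Then L{9·t^7} = 9·5040/s^8 = 45360/s^8

Final answer: 45360/s^8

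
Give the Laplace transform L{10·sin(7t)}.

L{sin(ωt)} = ω/(s² + ω²), so L{sin(7t)} = 7/(s² + 49). Then L{10·sin(7t)} = 10·7/(s² + 49) = 70/(s² + 49)

Final answer: 70/(s² + 49)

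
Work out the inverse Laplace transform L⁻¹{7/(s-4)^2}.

L⁻¹{n!/(s-a)^(n+1)} = t^n·e^(at) with n=1, a=4. So L⁻¹{1/(s-4)^2} = t·e^(4t), and L⁻¹{7/(s-4)^2} = (7/1)·t·e^(4t) = 7·t·e^(4t)

Final answer: 7·t·e^(4t)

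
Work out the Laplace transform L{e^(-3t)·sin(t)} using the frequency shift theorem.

Frequency shift: L{e^(at)f(t)} = F(s-a). L{e^(-3t)·sin(t)} = 1/((s+3)² + 1)

Final answer: 1/((s+3)² + 1)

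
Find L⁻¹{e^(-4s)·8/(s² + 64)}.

L⁻¹{8/(s² + 64)} = sin(8t). By the time shift theorem, L⁻¹{e^(-as)F(s)} = u(t-a)f(t-a) with a=4, so L⁻¹{e^(-4s)·8/(s² + 64)} = u(t-4)·sin(8(t-4))

Final answer: u(t-4)·sin(8(t-4))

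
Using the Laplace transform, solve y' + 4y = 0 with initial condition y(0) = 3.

L{y'} + 4L{y} = 0. sY - 3 + 4Y = 0. Y(s+4) = 3. Y = 3/(s+4)

Final answer: y(t) = 3e^(-4t)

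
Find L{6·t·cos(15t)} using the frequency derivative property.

L{cos(15t)} = s/(s² + 225). Derivative: d/ds[s/(s² + 225)] = [(s² + 225) - s·2s]/(s² + 225)² = (225 - s²)/(s² + 225)². So L{t·cos(15t)} = -F'(s) = (s² - 225)/(s² + 225)². Then L{6·t·cos(15t)} = 6·(s² - 225)/(s² + 225)²

Final answer: 6·(s² - 225)/(s² + 225)²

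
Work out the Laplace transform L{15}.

L{15} = 15 · L{1} = 15/s

Final answer: 15/s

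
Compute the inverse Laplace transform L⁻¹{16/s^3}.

L⁻¹{n!/s^(n+1)} = t^n with n=2. So L⁻¹{2/s^3} = t^2, and L⁻¹{16/s^3} = (16/2)·t^2 = 8·t^2

Final answer: 8·t^2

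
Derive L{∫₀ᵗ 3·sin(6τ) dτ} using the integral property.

L{∫₀ᵗ f(τ)dτ} = F(s)/s with F(s) = 18/(s² + 36), so the result is (18/(s² + 36))/s = 18/(s(s² + 36))

Final answer: 18/(s(s² + 36))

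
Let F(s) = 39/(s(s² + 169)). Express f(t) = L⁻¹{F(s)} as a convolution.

39/(s(s² + 169)) = (1/s)·(39/(s² + 169)) = L{1}·L{3·sin(13t)}. So f(t) = 1*(3·sin(13t)) = ∫₀ᵗ 3·sin(13τ) dτ

Final answer: ∫₀ᵗ 3·sin(13τ) dτ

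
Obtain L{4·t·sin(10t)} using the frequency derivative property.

L{sin(10t)} = 10/(s² + 100). By L{t·f(t)} = -F'(s): -d/ds[10/(s² + 100)] = -(10)·(-2s)/(s² + 100)² = 20s/(s² + 100)². Then L{4·t·sin(10t)} = 4·20s/(s² + 100)² = 80s/(s² + 100)²

Final answer: 80s/(s² + 100)²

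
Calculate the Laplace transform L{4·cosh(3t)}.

L{cosh(ωt)} = s/(s² - ω²), so L{cosh(3t)} = s/(s² - 9). Then L{4·cosh(3t)} = 4·s/(s² - 9) = 4s/(s² - 9)

Final answer: 4s/(s² - 9)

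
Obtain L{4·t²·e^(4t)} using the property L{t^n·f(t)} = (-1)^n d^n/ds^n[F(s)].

L{e^(4t)} = 1/(s-4). d/ds[1/(s-4)] = -1/(s-4)². d²/ds²[1/(s-4)] = 2/(s-4)³. So L{t²·e^(4t)} = (-1)² · 2/(s-4)³ = 2/(s-4)³. Then L{4·t²·e^(4t)} = 4·2/(s-4)³ = 8/(s-4)³

Final answer: 8/(s-4)³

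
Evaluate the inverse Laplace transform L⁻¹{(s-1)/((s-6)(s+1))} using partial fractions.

Using partial fractions, f(t) = (5e^(6t) + 2e^(-t))/7

Final answer: (5e^(6t) + 2e^(-t))/7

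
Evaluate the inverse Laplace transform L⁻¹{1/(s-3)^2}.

L⁻¹{n!/(s-a)^(n+1)} = t^n·e^(at), so L⁻¹{1/(s-3)^2} = t·e^(3t)

Final answer: t·e^(3t)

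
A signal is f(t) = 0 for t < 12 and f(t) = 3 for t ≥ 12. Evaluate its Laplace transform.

f(t) = 3·u(t-12). L{u(t-12)} = e^(-12s)/s, so L{f(t)} = 3·e^(-12s)/s

Final answer: 3·e^(-12s)/s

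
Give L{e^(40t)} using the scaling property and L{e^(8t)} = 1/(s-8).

Using L{f(at)} = (1/a)F(s/a) with a=5 and f(t) = e^(8t): L{e^(40t)} = (1/5) · 1/((s/5)-8) = (1/5) · 5/(s-40) = 1/(s-40)

Final answer: 1/(s-40)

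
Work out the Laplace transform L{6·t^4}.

L{t^n} = n!/s^(n+1), so L{t^4} = 24/s^5. Then L{6·t^4} = 6·24/s^5 = 144/s^5

Final answer: 144/s^5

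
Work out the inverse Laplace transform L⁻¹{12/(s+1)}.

L⁻¹{1/(s-a)} = e^(at), so L⁻¹{1/(s+1)} = e^(-t), and L⁻¹{12/(s+1)} = 12·e^(-t)

Final answer: 12·e^(-t)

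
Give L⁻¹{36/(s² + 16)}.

This is the form c·a/(s² + a²) with a = 4, c = 9. L⁻¹ = 9·sin(4t)

Final answer: 9·sin(4t)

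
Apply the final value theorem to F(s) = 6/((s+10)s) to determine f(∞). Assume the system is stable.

f(∞) = lim_{s→0} sF(s) = lim_{s→0} 6/(s+10) = 3/5

Final answer: 3/5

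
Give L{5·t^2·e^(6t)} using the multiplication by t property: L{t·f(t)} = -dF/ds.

Using L{t^n·e^(at)} = n!/(s-a)^(n+1), L{t^2·e^(6t)} = 2/(s-6)^3, so L{5·t^2·e^(6t)} = 5·2/(s-6)^3 = 10/(s-6)^3

Final answer: 10/(s-6)^3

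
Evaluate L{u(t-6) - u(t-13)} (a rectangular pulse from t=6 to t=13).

L{u(t-a)} = e^(-as)/s. L{u(t-6) - u(t-13)} = (e^(-6s) - e^(-13s))/s

Final answer: (e^(-6s) - e^(-13s))/s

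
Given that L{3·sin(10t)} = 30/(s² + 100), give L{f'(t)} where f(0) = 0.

L{f'(t)} = s·F(s) - f(0) = s·30/(s² + 100) - 0 = 30s/(s² + 100)

Final answer: 30s/(s² + 100)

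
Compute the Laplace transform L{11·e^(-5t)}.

L{e^(at)} = 1/(s-a), so L{e^(-5t)} = 1/(s+5). Then L{11·e^(-5t)} = 11/(s+5)

Final answer: 11/(s+5)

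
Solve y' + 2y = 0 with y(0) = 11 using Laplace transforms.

L{y'} + 2L{y} = 0. sY - 11 + 2Y = 0. Y(s+2) = 11. Y = 11/(s+2)

Final answer: y(t) = 11e^(-2t)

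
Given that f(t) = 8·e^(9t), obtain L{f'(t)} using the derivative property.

f(0) = 8, F(s) = 8/(s-9). L{f'(t)} = s·F(s) - f(0) = 8s/(s-9) - 8 = (8s - 8(s-9))/(s-9) = 72/(s-9)

Final answer: 72/(s-9)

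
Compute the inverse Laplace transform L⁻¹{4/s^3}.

L⁻¹{n!/s^(n+1)} = t^n with n=2. So L⁻¹{2/s^3} = t^2, and L⁻¹{4/s^3} = (4/2)·t^2 = 2·t^2

Final answer: 2·t^2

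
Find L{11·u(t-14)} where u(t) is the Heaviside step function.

L{u(t-a)} = e^(-as)/s. Here a=14, so L{u(t-14)} = e^(-14s)/s, and L{11·u(t-14)} = 11·e^(-14s)/s

Final answer: 11·e^(-14s)/s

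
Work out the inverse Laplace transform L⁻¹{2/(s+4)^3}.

L⁻¹{n!/(s-a)^(n+1)} = t^n·e^(at), so L⁻¹{2/(s+4)^3} = t^2·e^(-4t)

Final answer: t^2·e^(-4t)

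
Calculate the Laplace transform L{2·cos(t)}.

L{cos(ωt)} = s/(s² + ω²), so L{cos(t)} = s/(s² + 1). Then L{2·cos(t)} = 2·s/(s² + 1) = 2s/(s² + 1)

Final answer: 2s/(s² + 1)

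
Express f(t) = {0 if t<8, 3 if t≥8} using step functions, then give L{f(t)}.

f(t) = 3·u(t-8). L{u(t-8)} = e^(-8s)/s, so L{f(t)} = 3·e^(-8s)/s

Final answer: 3·e^(-8s)/s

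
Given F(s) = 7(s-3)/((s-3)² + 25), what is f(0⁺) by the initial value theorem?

f(0⁺) = lim_{s→∞} sF(s) = lim_{s→∞} 7s(s-3)/((s-3)² + 25) = 7

Final answer: 7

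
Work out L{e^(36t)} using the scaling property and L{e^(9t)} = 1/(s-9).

Using L{f(at)} = (1/a)F(s/a) with a=4 and f(t) = e^(9t): L{e^(36t)} = (1/4) · 1/((s/4)-9) = (1/4) · 4/(s-36) = 1/(s-36)

Final answer: 1/(s-36)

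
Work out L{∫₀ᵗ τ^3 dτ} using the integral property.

L{∫₀ᵗ f(τ)dτ} = F(s)/s with f(t) = t^3. F(s) = 6/s^4, so L{∫₀ᵗ τ^3 dτ} = (6/s^4)/s = 6/s^5. (Check: ∫₀ᵗ τ^3 dτ = t^4/4.)

Final answer: 6/s^5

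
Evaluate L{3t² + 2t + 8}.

L{3t² + 2t + 8} = 3·2/s³ + 2/s² + 8/s = 6/s³ + 2/s² + 8/s

Final answer: 6/s³ + 2/s² + 8/s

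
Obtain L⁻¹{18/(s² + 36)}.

This is the form c·a/(s² + a²) with a = 6, c = 3. L⁻¹ = 3·sin(6t)

Final answer: 3·sin(6t)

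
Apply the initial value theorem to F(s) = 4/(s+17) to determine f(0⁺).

f(0⁺) = lim_{s→∞} s·4/(s+17) = lim_{s→∞} 4s/(s+17) = 4

Final answer: 4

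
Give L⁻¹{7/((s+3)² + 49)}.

Form: b/((s-a)² + b²) → e^(at)sin(bt). With a=-3, b=7

Final answer: e^(-3t)·sin(7t)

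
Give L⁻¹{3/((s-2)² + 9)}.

Form: b/((s-a)² + b²) → e^(at)sin(bt). With a=2, b=3

Final answer: e^(2t)·sin(3t)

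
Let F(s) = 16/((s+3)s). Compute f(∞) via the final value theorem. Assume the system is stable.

f(∞) = lim_{s→0} sF(s) = lim_{s→0} 16/(s+3) = 16/3

Final answer: 16/3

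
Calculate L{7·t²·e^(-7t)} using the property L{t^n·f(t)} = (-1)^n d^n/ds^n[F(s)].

L{e^(-7t)} = 1/(s+7). d/ds[1/(s+7)] = -1/(s+7)². d²/ds²[1/(s+7)] = 2/(s+7)³. So L{t²·e^(-7t)} = (-1)² · 2/(s+7)³ = 2/(s+7)³. Then L{7·t²·e^(-7t)} = 7·2/(s+7)³ = 14/(s+7)³

Final answer: 14/(s+7)³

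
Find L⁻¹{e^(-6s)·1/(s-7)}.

L⁻¹{1/(s-7)} = e^(7t). By the time shift theorem, L⁻¹{e^(-as)F(s)} = u(t-a)f(t-a) with a=6, so L⁻¹{e^(-6s)·1/(s-7)} = u(t-6)·e^(7(t-6))

Final answer: u(t-6)·e^(7(t-6))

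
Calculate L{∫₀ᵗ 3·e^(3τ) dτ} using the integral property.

L{∫₀ᵗ f(τ)dτ} = F(s)/s with F(s) = 3/(s-3), so L{∫₀ᵗ 3·e^(3τ) dτ} = 3/(s(s-3))

Final answer: 3/(s(s-3))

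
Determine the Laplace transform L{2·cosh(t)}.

L{cosh(ωt)} = s/(s² - ω²), so L{cosh(t)} = s/(s² - 1). Then L{2·cosh(t)} = 2·s/(s² - 1) = 2s/(s² - 1)

Final answer: 2s/(s² - 1)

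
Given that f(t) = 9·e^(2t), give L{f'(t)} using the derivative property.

f(0) = 9, F(s) = 9/(s-2). L{f'(t)} = s·F(s) - f(0) = 9s/(s-2) - 9 = (9s - 9(s-2))/(s-2) = 18/(s-2)

Final answer: 18/(s-2)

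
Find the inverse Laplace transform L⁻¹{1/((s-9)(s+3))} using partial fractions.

Decompose: A/(s-9) + B/(s+3). A = 1/12, B = -1/12. f(t) = (e^(9t) - e^(-3t))/12

Final answer: (e^(9t) - e^(-3t))/12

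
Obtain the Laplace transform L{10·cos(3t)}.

L{cos(ωt)} = s/(s² + ω²), so L{cos(3t)} = s/(s² + 9). Then L{10·cos(3t)} = 10·s/(s² + 9) = 10s/(s² + 9)

Final answer: 10s/(s² + 9)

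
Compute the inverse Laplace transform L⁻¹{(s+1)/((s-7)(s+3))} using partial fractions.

Using partial fractions, f(t) = (8e^(7t) + 2e^(-3t))/10

Final answer: (8e^(7t) + 2e^(-3t))/10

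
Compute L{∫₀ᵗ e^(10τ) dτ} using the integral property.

L{∫₀ᵗ f(τ)dτ} = F(s)/s with F(s) = 1/(s-10), so L{∫₀ᵗ e^(10τ) dτ} = 1/(s(s-10))

Final answer: 1/(s(s-10))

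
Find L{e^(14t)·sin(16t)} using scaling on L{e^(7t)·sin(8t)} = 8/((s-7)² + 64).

Scaling with a=2: L{e^(14t)·sin(16t)} = (1/2) · 8/((s/2-7)² + 64). Simplifying: 16/((s-14)² + 256)

Final answer: 16/((s-14)² + 256)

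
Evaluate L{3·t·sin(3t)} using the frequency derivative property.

L{sin(3t)} = 3/(s² + 9). By L{t·f(t)} = -F'(s): -d/ds[3/(s² + 9)] = -(3)·(-2s)/(s² + 9)² = 6s/(s² + 9)². Then L{3·t·sin(3t)} = 3·6s/(s² + 9)² = 18s/(s² + 9)²

Final answer: 18s/(s² + 9)²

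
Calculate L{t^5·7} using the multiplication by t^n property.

L{7} = 7/s. d^1/ds^1[1/s] = -1/s². d^2/ds^2[1/s] = 2/s^3. d^3/ds^3[1/s] = -6/s^4. d^4/ds^4[1/s] = 24/s^5. d^5/ds^5[1/s] = -120/s^6. So L{t^5} = (-1)^{5}·-120/s^6 = 120/s^6. Then L{t^5·7} = 7·120/s^6 = 840/s^6

Final answer: 840/s^6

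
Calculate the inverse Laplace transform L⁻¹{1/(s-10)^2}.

L⁻¹{n!/(s-a)^(n+1)} = t^n·e^(at) with n=1, a=10. So L⁻¹{1/(s-10)^2} = t·e^(10t)

Final answer: t·e^(10t)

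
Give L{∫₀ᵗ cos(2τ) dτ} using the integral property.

L{∫₀ᵗ f(τ)dτ} = F(s)/s with F(s) = s/(s² + 4), so the result is (s/(s² + 4))/s = 1/(s² + 4)

Final answer: 1/(s² + 4)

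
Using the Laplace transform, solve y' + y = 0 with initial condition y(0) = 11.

L{y'} + L{y} = 0. sY - 11 + Y = 0. Y(s+1) = 11. Y = 11/(s+1)

Final answer: y(t) = 11e^(-t)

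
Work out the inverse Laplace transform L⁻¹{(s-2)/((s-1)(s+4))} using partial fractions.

Using partial fractions, f(t) = (-e^t + 6e^(-4t))/5

Final answer: (-e^t + 6e^(-4t))/5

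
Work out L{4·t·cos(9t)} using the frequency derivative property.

L{cos(9t)} = s/(s² + 81). Derivative: d/ds[s/(s² + 81)] = [(s² + 81) - s·2s]/(s² + 81)² = (81 - s²)/(s² + 81)². So L{t·cos(9t)} = -F'(s) = (s² - 81)/(s² + 81)². Then L{4·t·cos(9t)} = 4·(s² - 81)/(s² + 81)²

Final answer: 4·(s² - 81)/(s² + 81)²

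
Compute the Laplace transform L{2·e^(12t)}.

L{e^(at)} = 1/(s-a), so L{e^(12t)} = 1/(s-12). Then L{2·e^(12t)} = 2/(s-12)

Final answer: 2/(s-12)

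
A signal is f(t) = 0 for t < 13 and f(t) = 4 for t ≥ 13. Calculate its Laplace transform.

f(t) = 4·u(t-13). L{u(t-13)} = e^(-13s)/s, so L{f(t)} = 4·e^(-13s)/s

Final answer: 4·e^(-13s)/s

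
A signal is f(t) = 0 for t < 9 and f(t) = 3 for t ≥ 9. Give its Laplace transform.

f(t) = 3·u(t-9). L{u(t-9)} = e^(-9s)/s, so L{f(t)} = 3·e^(-9s)/s

Final answer: 3·e^(-9s)/s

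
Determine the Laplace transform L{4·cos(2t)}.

L{cos(ωt)} = s/(s² + ω²), so L{cos(2t)} = s/(s² + 4). Then L{4·cos(2t)} = 4·s/(s² + 4) = 4s/(s² + 4)

Final answer: 4s/(s² + 4)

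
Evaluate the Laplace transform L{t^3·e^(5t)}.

L{t^n·e^(at)} = n!/(s-a)^(n+1), so L{t^3·e^(5t)} = 6/(s-5)^4

Final answer: 6/(s-5)^4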